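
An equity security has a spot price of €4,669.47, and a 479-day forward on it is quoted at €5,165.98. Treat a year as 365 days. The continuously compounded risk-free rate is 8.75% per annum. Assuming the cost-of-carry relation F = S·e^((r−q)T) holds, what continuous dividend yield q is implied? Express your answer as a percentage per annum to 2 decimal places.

1.05%

From F = S·e^((r−q)T): (r − q) = ln(F/S)/T
ln(5165.98/4669.47) = ln(1.106331) = 0.101049
(r − q) = 0.101049 / (479/365) = 0.077000
q = r − ln(F/S)/T = 0.0875 − 0.077000 = 0.010500
q = 1.05%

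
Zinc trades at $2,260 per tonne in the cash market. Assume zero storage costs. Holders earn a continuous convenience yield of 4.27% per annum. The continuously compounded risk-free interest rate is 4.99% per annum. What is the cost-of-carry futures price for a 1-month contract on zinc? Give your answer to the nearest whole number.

Net carry = r + u − y = 0.0499 + 0.0000 − 0.0427 = 0.0072
F = S·e^((r+u−y)T) = 2260 · e^(0.0072 × 1/12) = 2260 · e^0.000600
= 2260 × 1.000600 = $2,261 per tonne

$2,261 per tonne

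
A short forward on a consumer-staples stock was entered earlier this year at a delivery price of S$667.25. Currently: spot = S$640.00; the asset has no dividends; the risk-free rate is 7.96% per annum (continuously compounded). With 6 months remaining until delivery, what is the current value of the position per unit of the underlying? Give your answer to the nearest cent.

S$1.21

Current fair forward for the remaining 6 months: F = S·e^(r·T), r = 0.0796
F = 640.00 · e^(0.0796 × 6/12) = 640.00 × 1.040603 = 665.9859
Value of long forward = (F − K)·e^(−rT) = (665.9859 − 667.25) · e^(−0.0796·6/12)
= -1.2641 × 0.960982 = -1.21
Short position value = −(long value) = S$1.21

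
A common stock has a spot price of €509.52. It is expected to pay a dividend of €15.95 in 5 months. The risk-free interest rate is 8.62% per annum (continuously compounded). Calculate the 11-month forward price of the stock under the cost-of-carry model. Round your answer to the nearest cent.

€534.76

PV(dividends) I = 15.95·e^(−0.0862·5/12)
I = 15.3873
F = (S − I)·e^(rT) = (509.52 − 15.3873) · e^(0.0862·11/12)
= 494.1327 · e^0.079017 = 494.1327 × 1.082223 = €534.76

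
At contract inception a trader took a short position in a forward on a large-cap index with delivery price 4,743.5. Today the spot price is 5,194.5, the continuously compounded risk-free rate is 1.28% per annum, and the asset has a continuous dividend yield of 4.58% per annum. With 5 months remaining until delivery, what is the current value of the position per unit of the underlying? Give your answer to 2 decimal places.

Current fair forward for the remaining 5 months: F = S·e^((r − q)·T), (r − q) = 0.0128 − 0.0458 = -0.0330
F = 5194.5 · e^(-0.0330 × 5/12) = 5194.5 × 0.98634410 = 5123.5644
Value of long forward = (F − K)·e^(−rT) = (5123.5644 − 4743.5) · e^(−0.0128·5/12)
= 380.0644 × 0.99468086 = 378.04
Short position value = −(long value) = -378.04

-378.04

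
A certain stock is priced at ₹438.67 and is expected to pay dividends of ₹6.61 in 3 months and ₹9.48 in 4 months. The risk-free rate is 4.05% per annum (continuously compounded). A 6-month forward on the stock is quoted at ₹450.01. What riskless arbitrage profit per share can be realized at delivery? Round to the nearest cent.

₹18.59 per share

PV(dividends) I = 6.61·e^(−0.0405·3/12) + 9.48·e^(−0.0405·4/12) = 15.8963
Fair forward F* = (S − I)·e^(rT) = (438.67 − 15.8963)·e^0.020250 = 422.7737 × 1.020456 = 431.4220
Market ₹450.01 > fair 431.4220: forward overpriced → cash-and-carry (borrow at r, buy the stock and collect the dividends, short the forward).
Profit at T = |F_mkt − F*| = |450.01 − 431.4220| = ₹18.59 per share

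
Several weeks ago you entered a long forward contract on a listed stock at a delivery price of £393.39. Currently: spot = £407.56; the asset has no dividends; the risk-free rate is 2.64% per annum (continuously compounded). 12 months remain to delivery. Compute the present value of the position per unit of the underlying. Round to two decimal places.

£24.42

Current fair forward for the remaining 12 months: F = S·e^(r·T), r = 0.0264
F = 407.56 · e^(0.0264 × 12/12) = 407.56 × 1.026752 = 418.4630
Value of long forward = (F − K)·e^(−rT) = (418.4630 − 393.39) · e^(−0.0264·12/12)
= 25.0730 × 0.973945 = 24.42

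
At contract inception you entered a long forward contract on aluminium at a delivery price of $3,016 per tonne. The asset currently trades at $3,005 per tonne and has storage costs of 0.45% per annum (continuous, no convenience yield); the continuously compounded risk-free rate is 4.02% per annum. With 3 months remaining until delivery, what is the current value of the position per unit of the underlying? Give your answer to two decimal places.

$22.54 per tonne

Current fair forward for the remaining 3 months: F = S·e^((r + u)·T), (r + u) = 0.0402 + 0.0045 = 0.0447
F = 3005 · e^(0.0447 × 3/12) = 3005 × 1.01123767 = 3038.7692
Value of long forward = (F − K)·e^(−rT) = (3038.7692 − 3016) · e^(−0.0402·3/12)
= 22.7692 × 0.99000033 = 22.54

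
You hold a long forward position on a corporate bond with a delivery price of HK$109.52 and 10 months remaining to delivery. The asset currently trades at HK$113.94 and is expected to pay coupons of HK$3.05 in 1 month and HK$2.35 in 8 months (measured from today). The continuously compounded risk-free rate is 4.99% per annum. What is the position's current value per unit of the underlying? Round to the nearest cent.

HK$3.57

PV(remaining coupons) I = 3.05·e^(−0.0499·1/12) + 2.35·e^(−0.0499·8/12) = 5.3105
Current forward F = (S − I)·e^(rT) = (113.94 − 5.3105)·e^(0.0499·10/12) = 108.6295 × 1.042460 = 113.2419
Value (long) = (F − K)·e^(−rT) = (113.2419 − 109.52) × 0.959269 = 3.5703
Value = HK$3.57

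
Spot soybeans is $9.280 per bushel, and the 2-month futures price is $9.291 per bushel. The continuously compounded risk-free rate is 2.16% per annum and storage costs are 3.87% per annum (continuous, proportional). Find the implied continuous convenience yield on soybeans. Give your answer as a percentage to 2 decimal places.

5.32%

F = S·e^((r+u−y)T) ⇒ (r+u−y) = ln(F/S)/T
ln(9.291/9.280) = 0.001185; /T ⇒ 0.007110
y = r + u − ln(F/S)/T = 0.0216 + 0.0387 − 0.007110 = 0.053190
y = 5.32%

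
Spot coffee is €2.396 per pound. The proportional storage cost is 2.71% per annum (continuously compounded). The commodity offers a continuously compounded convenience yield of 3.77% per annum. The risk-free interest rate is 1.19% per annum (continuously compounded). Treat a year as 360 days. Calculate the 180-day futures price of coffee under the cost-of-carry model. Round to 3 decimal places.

Net carry = r + u − y = 0.0119 + 0.0271 − 0.0377 = 0.0013
F = S·e^((r+u−y)T) = 2.396 · e^(0.0013 × 180/360) = 2.396 · e^0.000650
= 2.396 × 1.000650 = €2.398 per pound

€2.398 per pound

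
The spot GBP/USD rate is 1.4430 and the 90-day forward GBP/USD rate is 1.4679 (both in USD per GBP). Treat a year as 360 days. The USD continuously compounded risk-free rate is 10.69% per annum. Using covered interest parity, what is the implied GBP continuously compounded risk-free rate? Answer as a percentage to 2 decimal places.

3.85%

F = S·e^((r_USD − r_GBP)T) ⇒ r_GBP = r_USD − ln(F/S)/T
ln(1.4679/1.4430) = 0.017109; /(90/360) = 0.068436
r_GBP = 0.1069 − 0.068436 = 0.038464
r_GBP = 3.85%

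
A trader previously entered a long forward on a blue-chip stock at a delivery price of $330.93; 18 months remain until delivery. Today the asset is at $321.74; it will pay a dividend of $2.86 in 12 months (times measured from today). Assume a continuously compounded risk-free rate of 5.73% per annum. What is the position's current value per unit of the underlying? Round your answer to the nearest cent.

$15.36

PV(remaining dividends) I = 2.86·e^(−0.0573·12/12) = 2.7007
Current forward F = (S − I)·e^(rT) = (321.74 − 2.7007)·e^(0.0573·18/12) = 319.0393 × 1.089752 = 347.6737
Value (long) = (F − K)·e^(−rT) = (347.6737 − 330.93) × 0.917640 = 15.3647
Value = $15.36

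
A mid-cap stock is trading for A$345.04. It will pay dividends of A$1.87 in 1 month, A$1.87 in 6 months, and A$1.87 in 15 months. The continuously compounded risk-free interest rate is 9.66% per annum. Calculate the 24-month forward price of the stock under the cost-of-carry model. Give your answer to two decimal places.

PV(dividends) I = 1.87·e^(−0.0966·1/12) + 1.87·e^(−0.0966·6/12) + 1.87·e^(−0.0966·15/12)
I = 1.8550 + 1.7818 + 1.6573 = 5.2941
F = (S − I)·e^(rT) = (345.04 − 5.2941) · e^(0.0966·24/12)
= 339.7459 · e^0.193200 = 339.7459 × 1.213125 = A$412.15

A$412.15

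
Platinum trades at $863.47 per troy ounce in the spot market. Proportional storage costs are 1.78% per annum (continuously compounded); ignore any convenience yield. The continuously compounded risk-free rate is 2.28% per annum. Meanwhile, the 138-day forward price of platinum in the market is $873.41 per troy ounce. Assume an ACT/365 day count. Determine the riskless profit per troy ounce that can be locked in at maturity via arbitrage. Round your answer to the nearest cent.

Fair forward: F* = S·e^(carry·T), with carry = (r + u) = 0.0228 + 0.0178 = 0.0406
F* = 863.47 · e^(0.0406 × 138/365) = 863.47 · e^0.015350 = 863.47 × 1.015468 = $876.8262
Market $873.41 < fair $876.8262: forward underpriced → reverse cash-and-carry (short spot, go long the forward).
At maturity, profit = |F_mkt − F*| = |873.41 − 876.8262| = $3.42 per troy ounce

$3.42 per troy ounce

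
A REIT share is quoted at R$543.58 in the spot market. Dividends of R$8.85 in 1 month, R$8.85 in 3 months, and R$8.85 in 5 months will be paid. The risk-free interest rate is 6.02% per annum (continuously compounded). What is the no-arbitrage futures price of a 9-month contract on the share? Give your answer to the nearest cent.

R$541.32

PV(dividends) I = 8.85·e^(−0.0602·1/12) + 8.85·e^(−0.0602·3/12) + 8.85·e^(−0.0602·5/12)
I = 8.8057 + 8.7178 + 8.6308 = 26.1543
F = (S − I)·e^(rT) = (543.58 − 26.1543) · e^(0.0602·9/12)
= 517.4257 · e^0.045150 = 517.4257 × 1.046185 = R$541.32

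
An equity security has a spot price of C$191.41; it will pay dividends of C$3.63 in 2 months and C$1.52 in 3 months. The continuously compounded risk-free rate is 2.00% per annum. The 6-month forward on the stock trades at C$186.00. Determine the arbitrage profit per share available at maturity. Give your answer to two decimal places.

C$2.15 per share

PV(dividends) I = 3.63·e^(−0.0200·2/12) + 1.52·e^(−0.0200·3/12) = 5.1303
Fair forward F* = (S − I)·e^(rT) = (191.41 − 5.1303)·e^0.010000 = 186.2797 × 1.010050 = 188.1518
Market C$186.00 < fair 188.1518: forward underpriced → reverse cash-and-carry (short the stock, invest proceeds at r, pay the dividends, go long the forward).
Profit at T = |F_mkt − F*| = |186.00 − 188.1518| = C$2.15 per share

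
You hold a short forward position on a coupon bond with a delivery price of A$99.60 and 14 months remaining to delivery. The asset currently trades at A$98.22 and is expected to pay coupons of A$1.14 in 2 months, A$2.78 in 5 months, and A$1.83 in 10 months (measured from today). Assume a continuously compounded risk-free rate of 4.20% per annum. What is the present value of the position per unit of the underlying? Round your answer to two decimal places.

A$2.25

PV(remaining coupons) I = 1.14·e^(−0.0420·2/12) + 2.78·e^(−0.0420·5/12) + 1.83·e^(−0.0420·10/12) = 5.6309
Current forward F = (S − I)·e^(rT) = (98.22 − 5.6309)·e^(0.0420·14/12) = 92.5891 × 1.050220 = 97.2389
Value (long) = (F − K)·e^(−rT) = (97.2389 − 99.60) × 0.952181 = -2.2482
Short position value = −(long value) = A$2.25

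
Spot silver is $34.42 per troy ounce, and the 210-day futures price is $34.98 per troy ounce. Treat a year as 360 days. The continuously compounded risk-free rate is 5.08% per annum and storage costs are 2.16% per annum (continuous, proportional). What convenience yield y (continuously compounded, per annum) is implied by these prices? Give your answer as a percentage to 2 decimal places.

4.47%

F = S·e^((r+u−y)T) ⇒ (r+u−y) = ln(F/S)/T
ln(34.98/34.42) = 0.016139; /T ⇒ 0.027667
y = r + u − ln(F/S)/T = 0.0508 + 0.0216 − 0.027667 = 0.044733
y = 4.47%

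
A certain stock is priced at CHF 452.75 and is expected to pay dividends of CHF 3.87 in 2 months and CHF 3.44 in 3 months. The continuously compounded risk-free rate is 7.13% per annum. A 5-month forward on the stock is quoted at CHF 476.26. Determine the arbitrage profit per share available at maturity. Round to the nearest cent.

CHF 17.28 per share

PV(dividends) I = 3.87·e^(−0.0713·2/12) + 3.44·e^(−0.0713·3/12) = 7.2035
Fair forward F* = (S − I)·e^(rT) = (452.75 − 7.2035)·e^0.029708 = 445.5465 × 1.030154 = 458.9815
Market CHF 476.26 > fair 458.9815: forward overpriced → cash-and-carry (borrow at r, buy the stock and collect the dividends, short the forward).
Profit at T = |F_mkt − F*| = |476.26 − 458.9815| = CHF 17.28 per share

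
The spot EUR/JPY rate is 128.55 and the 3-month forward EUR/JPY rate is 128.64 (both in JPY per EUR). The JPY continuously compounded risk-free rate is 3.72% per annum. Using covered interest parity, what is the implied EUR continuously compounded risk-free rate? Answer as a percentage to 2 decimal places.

3.44%

F = S·e^((r_JPY − r_EUR)T) ⇒ r_EUR = r_JPY − ln(F/S)/T
ln(128.64/128.55) = 0.000700; /(3/12) = 0.002800
r_EUR = 0.0372 − 0.002800 = 0.034400
r_EUR = 3.44%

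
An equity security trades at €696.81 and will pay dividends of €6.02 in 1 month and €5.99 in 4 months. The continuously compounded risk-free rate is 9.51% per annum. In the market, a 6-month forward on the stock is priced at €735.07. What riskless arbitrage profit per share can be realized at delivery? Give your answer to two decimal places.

€16.68 per share

PV(dividends) I = 6.02·e^(−0.0951·1/12) + 5.99·e^(−0.0951·4/12) = 11.7756
Fair forward F* = (S − I)·e^(rT) = (696.81 − 11.7756)·e^0.047550 = 685.0344 × 1.048699 = 718.3949
Market €735.07 > fair 718.3949: forward overpriced → cash-and-carry (borrow at r, buy the stock and collect the dividends, short the forward).
Profit at T = |F_mkt − F*| = |735.07 − 718.3949| = €16.68 per share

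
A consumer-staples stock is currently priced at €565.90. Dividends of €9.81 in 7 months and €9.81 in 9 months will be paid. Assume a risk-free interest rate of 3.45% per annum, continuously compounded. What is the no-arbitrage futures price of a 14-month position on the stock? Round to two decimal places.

€569.18

PV(dividends) I = 9.81·e^(−0.0345·7/12) + 9.81·e^(−0.0345·9/12)
I = 9.6145 + 9.5594 = 19.1739
F = (S − I)·e^(rT) = (565.90 − 19.1739) · e^(0.0345·14/12)
= 546.7261 · e^0.040250 = 546.7261 × 1.041071 = €569.18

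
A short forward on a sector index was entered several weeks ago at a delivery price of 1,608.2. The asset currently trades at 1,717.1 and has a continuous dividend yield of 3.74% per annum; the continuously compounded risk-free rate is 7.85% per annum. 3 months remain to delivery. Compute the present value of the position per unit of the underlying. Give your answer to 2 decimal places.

Current fair forward for the remaining 3 months: F = S·e^((r − q)·T), (r − q) = 0.0785 − 0.0374 = 0.0411
F = 1717.1 · e^(0.0411 × 3/12) = 1717.1 × 1.01032797 = 1734.8342
Value of long forward = (F − K)·e^(−rT) = (1734.8342 − 1608.2) · e^(−0.0785·3/12)
= 126.6342 × 0.98056632 = 124.17
Short position value = −(long value) = -124.17

-124.17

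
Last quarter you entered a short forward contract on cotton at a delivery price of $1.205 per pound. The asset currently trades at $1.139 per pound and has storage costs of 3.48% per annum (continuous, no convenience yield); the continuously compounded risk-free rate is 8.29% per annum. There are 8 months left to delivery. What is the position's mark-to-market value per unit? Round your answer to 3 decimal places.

-$0.026 per pound

Current fair forward for the remaining 8 months: F = S·e^((r + u)·T), (r + u) = 0.0829 + 0.0348 = 0.1177
F = 1.139 · e^(0.1177 × 8/12) = 1.139 × 1.081627 = 1.2320
Value of long forward = (F − K)·e^(−rT) = (1.2320 − 1.205) · e^(−0.0829·8/12)
= 0.0270 × 0.946233 = 0.026
Short position value = −(long value) = -$0.026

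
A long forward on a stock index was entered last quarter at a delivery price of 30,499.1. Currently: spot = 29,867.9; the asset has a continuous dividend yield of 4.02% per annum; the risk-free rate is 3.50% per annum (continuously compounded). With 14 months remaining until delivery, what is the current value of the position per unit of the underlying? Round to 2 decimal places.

-779.37

Current fair forward for the remaining 14 months: F = S·e^((r − q)·T), (r − q) = 0.0350 − 0.0402 = -0.0052
F = 29867.9 · e^(-0.0052 × 14/12) = 29867.9 × 0.99395170 = 29687.2500
Value of long forward = (F − K)·e^(−rT) = (29687.2500 − 30499.1) · e^(−0.0350·14/12)
= -811.8500 × 0.95998911 = -779.37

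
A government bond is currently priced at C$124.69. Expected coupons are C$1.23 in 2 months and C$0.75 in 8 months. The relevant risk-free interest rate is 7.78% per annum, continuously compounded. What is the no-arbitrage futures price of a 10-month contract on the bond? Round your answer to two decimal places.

C$130.99

PV(coupons) I = 1.23·e^(−0.0778·2/12) + 0.75·e^(−0.0778·8/12)
I = 1.2142 + 0.7121 = 1.9263
F = (S − I)·e^(rT) = (124.69 − 1.9263) · e^(0.0778·10/12)
= 122.7637 · e^0.064833 = 122.7637 × 1.066981 = C$130.99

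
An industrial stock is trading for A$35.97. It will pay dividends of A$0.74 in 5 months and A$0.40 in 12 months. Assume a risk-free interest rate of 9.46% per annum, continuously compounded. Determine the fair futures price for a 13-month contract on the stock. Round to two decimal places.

A$38.66

PV(dividends) I = 0.74·e^(−0.0946·5/12) + 0.40·e^(−0.0946·12/12)
I = 0.7114 + 0.3639 = 1.0753
F = (S − I)·e^(rT) = (35.97 − 1.0753) · e^(0.0946·13/12)
= 34.8947 · e^0.102483 = 34.8947 × 1.107918 = A$38.66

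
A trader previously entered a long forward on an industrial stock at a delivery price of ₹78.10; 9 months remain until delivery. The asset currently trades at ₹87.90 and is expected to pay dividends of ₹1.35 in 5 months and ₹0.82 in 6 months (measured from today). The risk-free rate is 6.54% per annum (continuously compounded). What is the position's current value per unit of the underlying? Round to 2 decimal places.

PV(remaining dividends) I = 1.35·e^(−0.0654·5/12) + 0.82·e^(−0.0654·6/12) = 2.1073
Current forward F = (S − I)·e^(rT) = (87.90 − 2.1073)·e^(0.0654·9/12) = 85.7927 × 1.050273 = 90.1058
Value (long) = (F − K)·e^(−rT) = (90.1058 − 78.10) × 0.952134 = 11.4311
Value = ₹11.43

₹11.43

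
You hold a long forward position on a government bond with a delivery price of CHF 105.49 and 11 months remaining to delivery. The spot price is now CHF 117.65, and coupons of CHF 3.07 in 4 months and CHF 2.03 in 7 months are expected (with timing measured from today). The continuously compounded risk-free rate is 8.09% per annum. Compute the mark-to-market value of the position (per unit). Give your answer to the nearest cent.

CHF 14.78

PV(remaining coupons) I = 3.07·e^(−0.0809·4/12) + 2.03·e^(−0.0809·7/12) = 4.9247
Current forward F = (S − I)·e^(rT) = (117.65 − 4.9247)·e^(0.0809·11/12) = 112.7253 × 1.076977 = 121.4026
Value (long) = (F − K)·e^(−rT) = (121.4026 − 105.49) × 0.928525 = 14.7752
Value = CHF 14.78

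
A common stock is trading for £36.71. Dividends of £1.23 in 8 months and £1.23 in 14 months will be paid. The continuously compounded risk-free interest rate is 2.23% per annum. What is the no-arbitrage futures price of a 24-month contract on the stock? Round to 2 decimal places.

PV(dividends) I = 1.23·e^(−0.0223·8/12) + 1.23·e^(−0.0223·14/12)
I = 1.2118 + 1.1984 = 2.4102
F = (S − I)·e^(rT) = (36.71 − 2.4102) · e^(0.0223·24/12)
= 34.2998 · e^0.044600 = 34.2998 × 1.045610 = £35.86

£35.86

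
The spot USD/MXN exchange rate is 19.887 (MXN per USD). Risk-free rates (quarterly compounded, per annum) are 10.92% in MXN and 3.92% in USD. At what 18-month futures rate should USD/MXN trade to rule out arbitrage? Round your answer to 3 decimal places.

22.047

By covered interest parity, F = S · (1+r_MXN/4)^(4T) / (1+r_USD/4)^(4T)
= 19.887 × 1.175395 / 1.060260 = 19.887 × 1.108591
F = 22.047 MXN per USD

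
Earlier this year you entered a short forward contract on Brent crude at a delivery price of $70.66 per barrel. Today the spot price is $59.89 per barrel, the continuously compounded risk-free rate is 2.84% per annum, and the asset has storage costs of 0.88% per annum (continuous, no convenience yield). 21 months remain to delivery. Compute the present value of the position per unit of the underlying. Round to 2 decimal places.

$6.41 per barrel

Current fair forward for the remaining 21 months: F = S·e^((r + u)·T), (r + u) = 0.0284 + 0.0088 = 0.0372
F = 59.89 · e^(0.0372 × 21/12) = 59.89 × 1.067266 = 63.9186
Value of long forward = (F − K)·e^(−rT) = (63.9186 − 70.66) · e^(−0.0284·21/12)
= -6.7414 × 0.951515 = -6.41
Short position value = −(long value) = $6.41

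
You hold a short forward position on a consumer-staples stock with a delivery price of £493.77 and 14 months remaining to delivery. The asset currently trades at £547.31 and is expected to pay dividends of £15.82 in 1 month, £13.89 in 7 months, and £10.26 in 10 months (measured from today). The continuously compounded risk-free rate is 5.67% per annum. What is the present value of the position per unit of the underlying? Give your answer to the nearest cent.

-£46.18

PV(remaining dividends) I = 15.82·e^(−0.0567·1/12) + 13.89·e^(−0.0567·7/12) + 10.26·e^(−0.0567·10/12) = 38.9700
Current forward F = (S − I)·e^(rT) = (547.31 − 38.9700)·e^(0.0567·14/12) = 508.3400 × 1.068387 = 543.1038
Value (long) = (F − K)·e^(−rT) = (543.1038 − 493.77) × 0.935990 = 46.1759
Short position value = −(long value) = -£46.18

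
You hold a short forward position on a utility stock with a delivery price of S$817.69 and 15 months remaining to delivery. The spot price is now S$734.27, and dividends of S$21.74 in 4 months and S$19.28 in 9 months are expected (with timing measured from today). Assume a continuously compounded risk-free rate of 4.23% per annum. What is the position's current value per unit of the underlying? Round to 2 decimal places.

S$81.42

PV(remaining dividends) I = 21.74·e^(−0.0423·4/12) + 19.28·e^(−0.0423·9/12) = 40.1136
Current forward F = (S − I)·e^(rT) = (734.27 − 40.1136)·e^(0.0423·15/12) = 694.1564 × 1.054298 = 731.8477
Value (long) = (F − K)·e^(−rT) = (731.8477 − 817.69) × 0.948499 = -81.4213
Short position value = −(long value) = S$81.42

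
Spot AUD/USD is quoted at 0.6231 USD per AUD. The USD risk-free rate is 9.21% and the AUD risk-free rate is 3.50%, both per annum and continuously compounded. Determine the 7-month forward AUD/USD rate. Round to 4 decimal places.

F = S·e^((r_USD − r_AUD)T) = 0.6231 · e^((0.0921 − 0.0350) × 7/12)
= 0.6231 · e^0.033308 = 0.6231 × 1.033869
F = 0.6442 USD per AUD

0.6442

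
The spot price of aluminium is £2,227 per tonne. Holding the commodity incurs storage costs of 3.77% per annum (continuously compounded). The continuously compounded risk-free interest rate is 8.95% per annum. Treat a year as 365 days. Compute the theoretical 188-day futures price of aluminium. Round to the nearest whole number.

£2,378 per tonne

Net carry = r + u − y = 0.0895 + 0.0377 − 0.0000 = 0.1272
F = S·e^((r+u−y)T) = 2227 · e^(0.1272 × 188/365) = 2227 · e^0.065517
= 2227 × 1.067711 = £2,378 per tonne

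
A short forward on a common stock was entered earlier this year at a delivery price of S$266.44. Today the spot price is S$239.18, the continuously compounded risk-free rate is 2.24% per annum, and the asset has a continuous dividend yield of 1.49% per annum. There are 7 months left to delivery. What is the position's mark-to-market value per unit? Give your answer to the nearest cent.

S$25.87

Current fair forward for the remaining 7 months: F = S·e^((r − q)·T), (r − q) = 0.0224 − 0.0149 = 0.0075
F = 239.18 · e^(0.0075 × 7/12) = 239.18 × 1.004385 = 240.2288
Value of long forward = (F − K)·e^(−rT) = (240.2288 − 266.44) · e^(−0.0224·7/12)
= -26.2112 × 0.987018 = -25.87
Short position value = −(long value) = S$25.87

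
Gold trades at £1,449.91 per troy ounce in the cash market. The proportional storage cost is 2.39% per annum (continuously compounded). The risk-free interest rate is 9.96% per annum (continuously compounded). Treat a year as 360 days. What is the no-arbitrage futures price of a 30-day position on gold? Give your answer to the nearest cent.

Net carry = r + u − y = 0.0996 + 0.0239 − 0.0000 = 0.1235
F = S·e^((r+u−y)T) = 1449.91 · e^(0.1235 × 30/360) = 1449.91 · e^0.01029167
= 1449.91 × 1.01034481 = £1,464.91 per troy ounce

£1,464.91 per troy ounce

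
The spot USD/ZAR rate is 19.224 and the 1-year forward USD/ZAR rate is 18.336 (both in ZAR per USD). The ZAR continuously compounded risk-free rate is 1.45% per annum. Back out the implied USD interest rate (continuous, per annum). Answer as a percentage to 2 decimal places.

F = S·e^((r_ZAR − r_USD)T) ⇒ r_USD = r_ZAR − ln(F/S)/T
ln(18.336/19.224) = -0.047293; /(1) = -0.047293
r_USD = 0.0145 + 0.047293 = 0.061793
r_USD = 6.18%

6.18%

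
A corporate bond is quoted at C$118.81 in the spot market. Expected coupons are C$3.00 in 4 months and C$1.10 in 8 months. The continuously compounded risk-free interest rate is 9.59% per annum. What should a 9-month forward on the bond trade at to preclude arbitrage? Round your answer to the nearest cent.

PV(coupons) I = 3.00·e^(−0.0959·4/12) + 1.10·e^(−0.0959·8/12)
I = 2.9056 + 1.0319 = 3.9375
F = (S − I)·e^(rT) = (118.81 − 3.9375) · e^(0.0959·9/12)
= 114.8725 · e^0.071925 = 114.8725 × 1.074575 = C$123.44

C$123.44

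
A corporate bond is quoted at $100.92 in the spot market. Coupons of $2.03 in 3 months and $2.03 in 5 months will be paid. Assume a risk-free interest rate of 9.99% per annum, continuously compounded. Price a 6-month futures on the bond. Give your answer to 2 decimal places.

PV(coupons) I = 2.03·e^(−0.0999·3/12) + 2.03·e^(−0.0999·5/12)
I = 1.9799 + 1.9472 = 3.9271
F = (S − I)·e^(rT) = (100.92 − 3.9271) · e^(0.0999·6/12)
= 96.9929 · e^0.049950 = 96.9929 × 1.051219 = $101.96

$101.96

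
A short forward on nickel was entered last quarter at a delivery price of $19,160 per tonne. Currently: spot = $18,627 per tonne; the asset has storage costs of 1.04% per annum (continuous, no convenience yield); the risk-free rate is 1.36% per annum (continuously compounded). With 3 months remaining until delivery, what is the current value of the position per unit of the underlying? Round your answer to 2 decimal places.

Current fair forward for the remaining 3 months: F = S·e^((r + u)·T), (r + u) = 0.0136 + 0.0104 = 0.0240
F = 18627 · e^(0.0240 × 3/12) = 18627 × 1.00601804 = 18739.0980
Value of long forward = (F − K)·e^(−rT) = (18739.0980 − 19160) · e^(−0.0136·3/12)
= -420.9020 × 0.99660577 = -419.47
Short position value = −(long value) = $419.47

$419.47 per tonne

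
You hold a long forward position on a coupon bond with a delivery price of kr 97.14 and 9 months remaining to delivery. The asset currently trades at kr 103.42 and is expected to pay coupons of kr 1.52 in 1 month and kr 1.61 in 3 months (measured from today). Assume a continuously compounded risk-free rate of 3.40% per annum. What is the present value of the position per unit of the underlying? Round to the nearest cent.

kr 5.61

PV(remaining coupons) I = 1.52·e^(−0.0340·1/12) + 1.61·e^(−0.0340·3/12) = 3.1121
Current forward F = (S − I)·e^(rT) = (103.42 − 3.1121)·e^(0.0340·9/12) = 100.3079 × 1.025828 = 102.8987
Value (long) = (F − K)·e^(−rT) = (102.8987 − 97.14) × 0.974822 = 5.6137
Value = kr 5.61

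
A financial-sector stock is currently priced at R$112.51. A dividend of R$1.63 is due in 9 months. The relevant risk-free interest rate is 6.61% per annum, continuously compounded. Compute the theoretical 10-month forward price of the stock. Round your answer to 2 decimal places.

PV(dividends) I = 1.63·e^(−0.0661·9/12)
I = 1.5512
F = (S − I)·e^(rT) = (112.51 − 1.5512) · e^(0.0661·10/12)
= 110.9588 · e^0.055083 = 110.9588 × 1.056628 = R$117.24

R$117.24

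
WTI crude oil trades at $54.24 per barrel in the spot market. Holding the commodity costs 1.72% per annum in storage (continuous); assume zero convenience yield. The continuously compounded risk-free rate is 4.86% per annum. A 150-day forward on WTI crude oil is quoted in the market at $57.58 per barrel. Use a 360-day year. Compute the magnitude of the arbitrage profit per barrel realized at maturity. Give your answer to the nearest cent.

$1.83 per barrel

Fair forward: F* = S·e^(carry·T), with carry = (r + u) = 0.0486 + 0.0172 = 0.0658
F* = 54.24 · e^(0.0658 × 150/360) = 54.24 · e^0.027417 = 54.24 × 1.027796 = $55.7477
Market $57.58 > fair $55.7477: forward overpriced → cash-and-carry (buy spot, short the forward).
At maturity, profit = |F_mkt − F*| = |57.58 − 55.7477| = $1.83 per barrel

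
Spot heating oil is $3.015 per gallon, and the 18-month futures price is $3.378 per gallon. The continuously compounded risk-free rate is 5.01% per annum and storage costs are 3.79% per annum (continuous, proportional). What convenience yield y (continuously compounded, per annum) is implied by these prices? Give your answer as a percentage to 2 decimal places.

1.22%

F = S·e^((r+u−y)T) ⇒ (r+u−y) = ln(F/S)/T
ln(3.378/3.015) = 0.113684; /T ⇒ 0.075789
y = r + u − ln(F/S)/T = 0.0501 + 0.0379 − 0.075789 = 0.012211
y = 1.22%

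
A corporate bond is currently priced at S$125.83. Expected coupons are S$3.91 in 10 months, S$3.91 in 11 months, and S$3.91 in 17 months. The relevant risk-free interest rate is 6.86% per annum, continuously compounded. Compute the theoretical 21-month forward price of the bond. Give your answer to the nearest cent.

PV(coupons) I = 3.91·e^(−0.0686·10/12) + 3.91·e^(−0.0686·11/12) + 3.91·e^(−0.0686·17/12)
I = 3.6927 + 3.6717 + 3.5479 = 10.9123
F = (S − I)·e^(rT) = (125.83 − 10.9123) · e^(0.0686·21/12)
= 114.9177 · e^0.120050 = 114.9177 × 1.127553 = S$129.58

S$129.58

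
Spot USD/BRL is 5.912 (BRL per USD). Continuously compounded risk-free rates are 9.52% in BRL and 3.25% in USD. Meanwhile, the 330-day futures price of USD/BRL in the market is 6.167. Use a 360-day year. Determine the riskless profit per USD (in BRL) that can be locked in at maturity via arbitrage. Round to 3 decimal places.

0.095 per USD (in BRL)

Fair futures: F* = S·e^(carry·T), with carry = (r_BRL − r_USD) = 0.0952 − 0.0325 = 0.0627
F* = 5.912 · e^(0.0627 × 330/360) = 5.912 · e^0.057475 = 5.912 × 1.059159 = 6.2617
Market 6.167 < fair 6.2617: forward underpriced → reverse cash-and-carry (short spot, go long the forward).
At maturity, profit = |F_mkt − F*| = |6.167 − 6.2617| = 0.095 per USD (in BRL)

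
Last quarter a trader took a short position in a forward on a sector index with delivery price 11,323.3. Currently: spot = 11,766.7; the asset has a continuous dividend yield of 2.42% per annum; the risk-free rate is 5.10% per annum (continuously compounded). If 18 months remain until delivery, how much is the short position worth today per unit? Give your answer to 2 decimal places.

Current fair forward for the remaining 18 months: F = S·e^((r − q)·T), (r − q) = 0.0510 − 0.0242 = 0.0268
F = 11766.7 · e^(0.0268 × 18/12) = 11766.7 × 1.04101896 = 12249.3578
Value of long forward = (F − K)·e^(−rT) = (12249.3578 − 11323.3) · e^(−0.0510·18/12)
= 926.0578 × 0.92635291 = 857.86
Short position value = −(long value) = -857.86

-857.86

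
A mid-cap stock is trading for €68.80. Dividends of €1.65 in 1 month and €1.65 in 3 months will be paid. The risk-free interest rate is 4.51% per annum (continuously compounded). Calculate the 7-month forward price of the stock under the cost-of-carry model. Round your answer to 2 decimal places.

PV(dividends) I = 1.65·e^(−0.0451·1/12) + 1.65·e^(−0.0451·3/12)
I = 1.6438 + 1.6315 = 3.2753
F = (S − I)·e^(rT) = (68.80 − 3.2753) · e^(0.0451·7/12)
= 65.5247 · e^0.026308 = 65.5247 × 1.026657 = €67.27

€67.27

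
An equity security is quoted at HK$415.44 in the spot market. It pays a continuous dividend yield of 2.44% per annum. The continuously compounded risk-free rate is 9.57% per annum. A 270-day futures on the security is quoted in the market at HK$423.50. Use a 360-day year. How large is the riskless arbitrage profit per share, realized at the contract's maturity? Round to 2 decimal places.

Fair futures: F* = S·e^(carry·T), with carry = (r − q) = 0.0957 − 0.0244 = 0.0713
F* = 415.44 · e^(0.0713 × 270/360) = 415.44 · e^0.053475 = 415.44 × 1.054931 = HK$438.2605
Market HK$423.50 < fair HK$438.2605: forward underpriced → reverse cash-and-carry (short spot, go long the forward).
At maturity, profit = |F_mkt − F*| = |423.50 − 438.2605| = HK$14.76 per share

HK$14.76 per share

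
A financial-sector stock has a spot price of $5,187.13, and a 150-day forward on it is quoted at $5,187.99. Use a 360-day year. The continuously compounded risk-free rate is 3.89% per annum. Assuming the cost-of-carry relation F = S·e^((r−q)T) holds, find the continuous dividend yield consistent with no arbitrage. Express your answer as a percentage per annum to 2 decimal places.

3.85%

From F = S·e^((r−q)T): (r − q) = ln(F/S)/T
ln(5187.99/5187.13) = ln(1.000166) = 0.000166
(r − q) = 0.000166 / (150/360) = 0.000398
q = r − ln(F/S)/T = 0.0389 − 0.000398 = 0.038502
q = 3.85%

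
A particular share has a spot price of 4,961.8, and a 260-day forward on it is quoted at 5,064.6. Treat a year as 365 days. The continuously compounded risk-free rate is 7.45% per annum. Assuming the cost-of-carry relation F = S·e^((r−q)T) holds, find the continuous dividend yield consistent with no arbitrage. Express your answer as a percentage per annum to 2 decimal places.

From F = S·e^((r−q)T): (r − q) = ln(F/S)/T
ln(5064.6/4961.8) = ln(1.020718) = 0.020506
(r − q) = 0.020506 / (260/365) = 0.028787
q = r − ln(F/S)/T = 0.0745 − 0.028787 = 0.045713
q = 4.57%

4.57%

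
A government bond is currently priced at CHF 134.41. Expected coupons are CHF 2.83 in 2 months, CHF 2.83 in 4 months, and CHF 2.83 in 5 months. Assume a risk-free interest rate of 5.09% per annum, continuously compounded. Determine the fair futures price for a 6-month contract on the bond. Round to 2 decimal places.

CHF 129.30

PV(coupons) I = 2.83·e^(−0.0509·2/12) + 2.83·e^(−0.0509·4/12) + 2.83·e^(−0.0509·5/12)
I = 2.8061 + 2.7824 + 2.7706 = 8.3591
F = (S − I)·e^(rT) = (134.41 − 8.3591) · e^(0.0509·6/12)
= 126.0509 · e^0.025450 = 126.0509 × 1.025777 = CHF 129.30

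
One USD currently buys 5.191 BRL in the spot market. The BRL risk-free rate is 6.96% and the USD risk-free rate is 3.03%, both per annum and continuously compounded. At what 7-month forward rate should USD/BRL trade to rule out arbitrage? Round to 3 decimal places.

F = S·e^((r_BRL − r_USD)T) = 5.191 · e^((0.0696 − 0.0303) × 7/12)
= 5.191 · e^0.022925 = 5.191 × 1.023190
F = 5.311 BRL per USD

5.311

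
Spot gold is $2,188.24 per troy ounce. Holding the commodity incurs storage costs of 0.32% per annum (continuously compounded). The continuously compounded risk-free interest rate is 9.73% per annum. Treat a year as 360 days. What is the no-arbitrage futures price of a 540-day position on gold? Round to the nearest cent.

$2,544.28 per troy ounce

Net carry = r + u − y = 0.0973 + 0.0032 − 0.0000 = 0.1005
F = S·e^((r+u−y)T) = 2188.24 · e^(0.1005 × 540/360) = 2188.24 · e^0.15075000
= 2188.24 × 1.16270595 = $2,544.28 per troy ounce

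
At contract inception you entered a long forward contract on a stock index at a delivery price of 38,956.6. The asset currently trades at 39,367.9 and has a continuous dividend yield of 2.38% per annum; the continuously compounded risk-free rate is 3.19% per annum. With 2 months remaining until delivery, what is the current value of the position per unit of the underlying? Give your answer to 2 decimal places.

462.02

Current fair forward for the remaining 2 months: F = S·e^((r − q)·T), (r − q) = 0.0319 − 0.0238 = 0.0081
F = 39367.9 · e^(0.0081 × 2/12) = 39367.9 × 1.00135091 = 39421.0825
Value of long forward = (F − K)·e^(−rT) = (39421.0825 − 38956.6) · e^(−0.0319·2/12)
= 464.4825 × 0.99469744 = 462.02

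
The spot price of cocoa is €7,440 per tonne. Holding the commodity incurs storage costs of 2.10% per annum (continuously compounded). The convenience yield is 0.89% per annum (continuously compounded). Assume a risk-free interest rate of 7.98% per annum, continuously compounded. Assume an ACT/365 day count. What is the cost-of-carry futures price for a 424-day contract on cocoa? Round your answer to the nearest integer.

Net carry = r + u − y = 0.0798 + 0.0210 − 0.0089 = 0.0919
F = S·e^((r+u−y)T) = 7440 · e^(0.0919 × 424/365) = 7440 · e^0.106755
= 7440 × 1.112662 = €8,278 per tonne

€8,278 per tonne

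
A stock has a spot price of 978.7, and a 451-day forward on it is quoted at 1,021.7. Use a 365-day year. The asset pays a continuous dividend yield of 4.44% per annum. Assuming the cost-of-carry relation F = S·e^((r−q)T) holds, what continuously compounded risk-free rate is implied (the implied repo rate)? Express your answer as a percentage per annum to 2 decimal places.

7.92%

From F = S·e^((r−q)T): (r − q) = ln(F/S)/T
ln(1021.7/978.7) = ln(1.043936) = 0.042998
(r − q) = 0.042998 / (451/365) = 0.034799
r = ln(F/S)/T + q = 0.034799 + 0.0444 = 0.079199
r = 7.92%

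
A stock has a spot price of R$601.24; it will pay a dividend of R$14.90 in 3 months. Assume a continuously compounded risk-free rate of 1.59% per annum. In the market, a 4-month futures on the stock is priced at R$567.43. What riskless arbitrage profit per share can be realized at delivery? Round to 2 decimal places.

R$22.09 per share

PV(dividends) I = 14.90·e^(−0.0159·3/12) = 14.8409
Fair futures F* = (S − I)·e^(rT) = (601.24 − 14.8409)·e^0.005300 = 586.3991 × 1.005314 = 589.5152
Market R$567.43 < fair 589.5152: forward underpriced → reverse cash-and-carry (short the stock, invest proceeds at r, pay the dividends, go long the forward).
Profit at T = |F_mkt − F*| = |567.43 − 589.5152| = R$22.09 per share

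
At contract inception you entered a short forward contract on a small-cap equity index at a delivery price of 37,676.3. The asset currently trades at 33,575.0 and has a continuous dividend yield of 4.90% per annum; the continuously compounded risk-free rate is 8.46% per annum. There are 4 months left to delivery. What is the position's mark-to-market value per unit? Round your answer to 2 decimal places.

3597.61

Current fair forward for the remaining 4 months: F = S·e^((r − q)·T), (r − q) = 0.0846 − 0.0490 = 0.0356
F = 33575.0 · e^(0.0356 × 4/12) = 33575.0 × 1.01193735 = 33975.7965
Value of long forward = (F − K)·e^(−rT) = (33975.7965 − 37676.3) · e^(−0.0846·4/12)
= -3700.5035 × 0.97219391 = -3597.61
Short position value = −(long value) = 3597.61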